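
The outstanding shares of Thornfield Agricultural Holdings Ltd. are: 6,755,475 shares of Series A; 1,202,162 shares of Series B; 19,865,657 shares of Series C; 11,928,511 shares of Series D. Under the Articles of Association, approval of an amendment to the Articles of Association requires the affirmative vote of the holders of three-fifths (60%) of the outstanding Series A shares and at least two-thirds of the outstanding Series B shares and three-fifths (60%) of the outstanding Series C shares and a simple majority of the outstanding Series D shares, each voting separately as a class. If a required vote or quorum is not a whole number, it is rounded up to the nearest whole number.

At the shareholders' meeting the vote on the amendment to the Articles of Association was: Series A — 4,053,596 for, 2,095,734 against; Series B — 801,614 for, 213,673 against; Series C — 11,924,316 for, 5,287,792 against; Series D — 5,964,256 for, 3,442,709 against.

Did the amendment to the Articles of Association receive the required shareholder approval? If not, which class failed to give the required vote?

Series A: 3/5 of 6755475 = 4053285; 4,053,285 required, 4,053,596 in favor — approved.
Series B: 2/3 of 1202162 = 801441.33, rounded up to 801442; 801,442 required, 801,614 in favor — approved.
Series C: 3/5 of 19865657 = 11919394.20, rounded up to 11919395; 11,919,395 required, 11,924,316 in favor — approved.
Series D: a majority of 11928511 is 5964256; 5,964,256 required, 5,964,256 in favor — approved.

Approved — every class gave the required vote.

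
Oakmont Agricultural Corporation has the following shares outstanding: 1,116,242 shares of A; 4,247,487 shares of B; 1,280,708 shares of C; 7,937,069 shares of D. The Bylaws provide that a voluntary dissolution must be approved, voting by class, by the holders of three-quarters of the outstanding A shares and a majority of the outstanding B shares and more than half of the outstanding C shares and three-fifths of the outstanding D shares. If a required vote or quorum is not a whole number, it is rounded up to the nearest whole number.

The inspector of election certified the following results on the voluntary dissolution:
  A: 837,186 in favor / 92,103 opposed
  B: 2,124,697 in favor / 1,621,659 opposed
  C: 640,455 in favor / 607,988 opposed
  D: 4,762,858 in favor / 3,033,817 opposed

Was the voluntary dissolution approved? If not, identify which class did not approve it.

Approved — every class gave the required vote.

A: 3/4 of 1116242 = 837181.50, rounded up to 837182; 837,182 required, 837,186 in favor — approved.
B: a majority of 4247487 is 2123744; 2,123,744 required, 2,124,697 in favor — approved.
C: a majority of 1280708 is 640355; 640,355 required, 640,455 in favor — approved.
D: 3/5 of 7937069 = 4762241.40, rounded up to 4762242; 4,762,242 required, 4,762,858 in favor — approved.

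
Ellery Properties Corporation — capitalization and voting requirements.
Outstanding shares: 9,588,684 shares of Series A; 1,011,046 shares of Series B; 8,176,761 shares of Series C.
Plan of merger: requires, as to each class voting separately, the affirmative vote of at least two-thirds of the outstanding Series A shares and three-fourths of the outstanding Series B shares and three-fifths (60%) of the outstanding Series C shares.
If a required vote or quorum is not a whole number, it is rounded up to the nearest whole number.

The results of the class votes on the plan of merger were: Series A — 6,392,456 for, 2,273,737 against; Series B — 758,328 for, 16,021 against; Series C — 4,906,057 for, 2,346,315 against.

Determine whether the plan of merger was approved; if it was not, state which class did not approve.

Approved — every class gave the required vote.

Series A: 2/3 of 9588684 = 6392456; 6,392,456 required, 6,392,456 in favor — approved.
Series B: 3/4 of 1011046 = 758284.50, rounded up to 758285; 758,285 required, 758,328 in favor — approved.
Series C: 3/5 of 8176761 = 4906056.60, rounded up to 4906057; 4,906,057 required, 4,906,057 in favor — approved.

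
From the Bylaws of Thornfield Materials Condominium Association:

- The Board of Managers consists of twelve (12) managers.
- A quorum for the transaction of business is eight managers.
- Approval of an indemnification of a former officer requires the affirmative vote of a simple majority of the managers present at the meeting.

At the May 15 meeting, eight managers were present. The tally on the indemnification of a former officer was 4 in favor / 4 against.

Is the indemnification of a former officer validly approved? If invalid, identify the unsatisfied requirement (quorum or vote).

Invalid — vote requirement not satisfied.

Quorum: 8 present; quorum is 8. Satisfied.
Vote: the indemnification of a former officer requires a majority of the managers present (8). A majority of 8 is 5, so 5 affirmative votes are needed; 4 voted in favor. Not satisfied.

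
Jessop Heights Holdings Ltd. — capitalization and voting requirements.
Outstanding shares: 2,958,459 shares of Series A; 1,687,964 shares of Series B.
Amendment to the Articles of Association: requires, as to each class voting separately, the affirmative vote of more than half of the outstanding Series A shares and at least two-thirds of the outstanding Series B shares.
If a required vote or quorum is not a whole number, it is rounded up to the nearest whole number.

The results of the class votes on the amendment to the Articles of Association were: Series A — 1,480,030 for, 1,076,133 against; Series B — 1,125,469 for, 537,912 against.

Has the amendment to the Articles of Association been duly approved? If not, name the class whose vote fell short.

Series A: a majority of 2958459 is 1479230; 1,479,230 required, 1,480,030 in favor — approved.
Series B: 2/3 of 1687964 = 1125309.33, rounded up to 1125310; 1,125,310 required, 1,125,469 in favor — approved.

Approved — every class gave the required vote.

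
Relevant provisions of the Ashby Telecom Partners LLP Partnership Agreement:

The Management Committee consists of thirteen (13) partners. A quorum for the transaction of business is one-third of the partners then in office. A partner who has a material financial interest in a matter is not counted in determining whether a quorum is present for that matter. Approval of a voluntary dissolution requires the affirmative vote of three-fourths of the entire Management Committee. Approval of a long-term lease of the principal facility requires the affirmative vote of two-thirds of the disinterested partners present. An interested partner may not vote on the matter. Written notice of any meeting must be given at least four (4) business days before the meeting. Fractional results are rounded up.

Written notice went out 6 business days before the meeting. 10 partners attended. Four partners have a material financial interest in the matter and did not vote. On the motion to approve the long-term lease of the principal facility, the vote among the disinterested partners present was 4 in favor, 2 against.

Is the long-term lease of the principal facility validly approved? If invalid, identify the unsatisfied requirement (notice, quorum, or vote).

Notice: 6 business days given; 4 required (6 ≥ 4). Satisfied.
Quorum: 10 present, but the 4 interested partners do not count, leaving 6. Quorum is 5. Satisfied.
Vote: the long-term lease of the principal facility requires two-thirds of the disinterested partners present (10 − 4 = 6). 2/3 of 6 = 4, so 4 affirmative votes are needed; 4 voted in favor. Satisfied.

Valid — all requirements satisfied.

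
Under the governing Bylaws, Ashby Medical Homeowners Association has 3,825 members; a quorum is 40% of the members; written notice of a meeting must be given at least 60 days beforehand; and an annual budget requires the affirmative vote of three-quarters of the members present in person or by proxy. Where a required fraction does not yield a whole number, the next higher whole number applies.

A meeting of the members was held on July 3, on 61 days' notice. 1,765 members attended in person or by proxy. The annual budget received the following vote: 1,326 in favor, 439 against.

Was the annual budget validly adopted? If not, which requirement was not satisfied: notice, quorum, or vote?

Valid — all requirements satisfied.

Notice: 61 days given; 60 required. Satisfied.
Quorum: 40% of 3,825 = 1,530; 1,765 present. Satisfied.
Vote: requires three-fourths of those present (1,765); 3/4 of 1765 = 1323.75, rounded up to 1324, so 1,324 needed; 1,326 in favor. Satisfied.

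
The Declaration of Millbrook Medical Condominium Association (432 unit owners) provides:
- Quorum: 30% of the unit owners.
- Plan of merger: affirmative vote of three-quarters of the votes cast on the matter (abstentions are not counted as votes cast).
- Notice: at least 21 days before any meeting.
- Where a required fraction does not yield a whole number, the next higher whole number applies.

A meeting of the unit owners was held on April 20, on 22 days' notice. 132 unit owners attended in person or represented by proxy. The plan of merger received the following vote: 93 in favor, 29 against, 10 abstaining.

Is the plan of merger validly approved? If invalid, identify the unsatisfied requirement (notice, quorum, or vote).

Valid — all requirements satisfied.

Notice: 22 days given; 21 required. Satisfied.
Quorum: 30% of 432 = 129.60, rounded up to 130; 132 present. Satisfied.
Vote: requires three-fourths of the votes cast (132 − 10 abstaining = 122); 3/4 of 122 = 91.50, rounded up to 92, so 92 needed; 93 in favor. Satisfied.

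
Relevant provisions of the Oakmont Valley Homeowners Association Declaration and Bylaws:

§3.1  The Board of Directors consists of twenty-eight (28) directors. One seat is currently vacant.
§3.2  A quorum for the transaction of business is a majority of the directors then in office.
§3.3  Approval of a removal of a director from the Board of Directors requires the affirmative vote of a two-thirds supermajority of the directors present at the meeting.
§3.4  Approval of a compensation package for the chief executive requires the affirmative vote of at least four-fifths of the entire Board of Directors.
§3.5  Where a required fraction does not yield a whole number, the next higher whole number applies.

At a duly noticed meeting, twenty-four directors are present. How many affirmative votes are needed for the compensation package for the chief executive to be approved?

23

The compensation package for the chief executive requires four-fifths of the entire Board of Directors (28).
4/5 of 28 = 22.40, rounded up to 23.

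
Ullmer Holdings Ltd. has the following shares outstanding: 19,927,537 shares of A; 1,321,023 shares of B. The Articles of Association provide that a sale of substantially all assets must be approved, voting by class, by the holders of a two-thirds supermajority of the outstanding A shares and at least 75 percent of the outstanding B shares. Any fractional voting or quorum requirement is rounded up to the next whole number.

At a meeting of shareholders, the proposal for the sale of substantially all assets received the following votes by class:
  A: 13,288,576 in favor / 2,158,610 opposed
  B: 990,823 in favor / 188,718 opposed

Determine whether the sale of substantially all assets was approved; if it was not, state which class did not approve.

Approved — every class gave the required vote.

A: 2/3 of 19927537 = 13285024.67, rounded up to 13285025; 13,285,025 required, 13,288,576 in favor — approved.
B: 3/4 of 1321023 = 990767.25, rounded up to 990768; 990,768 required, 990,823 in favor — approved.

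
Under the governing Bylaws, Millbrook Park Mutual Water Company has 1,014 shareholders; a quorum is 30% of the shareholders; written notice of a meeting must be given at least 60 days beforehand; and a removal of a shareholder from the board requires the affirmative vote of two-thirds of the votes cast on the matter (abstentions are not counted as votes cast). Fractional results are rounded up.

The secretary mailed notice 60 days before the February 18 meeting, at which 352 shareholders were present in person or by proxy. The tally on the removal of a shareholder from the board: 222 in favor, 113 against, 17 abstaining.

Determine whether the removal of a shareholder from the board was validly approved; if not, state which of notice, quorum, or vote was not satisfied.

Notice: 60 days given; 60 required. Satisfied.
Quorum: 30% of 1,014 = 304.20, rounded up to 305; 352 present. Satisfied.
Vote: requires two-thirds of the votes cast (352 − 17 abstaining = 335); 2/3 of 335 = 223.33, rounded up to 224, so 224 needed; 222 in favor. Not satisfied.

Invalid — vote requirement not satisfied.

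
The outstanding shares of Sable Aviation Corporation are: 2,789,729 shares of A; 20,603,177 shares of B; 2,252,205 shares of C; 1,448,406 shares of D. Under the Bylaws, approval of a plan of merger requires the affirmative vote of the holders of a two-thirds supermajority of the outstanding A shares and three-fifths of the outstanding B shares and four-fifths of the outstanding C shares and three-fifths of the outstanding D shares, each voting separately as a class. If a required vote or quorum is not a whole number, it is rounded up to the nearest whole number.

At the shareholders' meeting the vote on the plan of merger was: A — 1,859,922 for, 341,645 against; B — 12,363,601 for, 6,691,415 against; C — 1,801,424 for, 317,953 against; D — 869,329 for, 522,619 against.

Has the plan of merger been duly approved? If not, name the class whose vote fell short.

A: 2/3 of 2789729 = 1859819.33, rounded up to 1859820; 1,859,820 required, 1,859,922 in favor — approved.
B: 3/5 of 20603177 = 12361906.20, rounded up to 12361907; 12,361,907 required, 12,363,601 in favor — approved.
C: 4/5 of 2252205 = 1801764; 1,801,764 required, 1,801,424 in favor — not approved.
D: 3/5 of 1448406 = 869043.60, rounded up to 869044; 869,044 required, 869,329 in favor — approved.

Not approved — the C shares did not give the required vote.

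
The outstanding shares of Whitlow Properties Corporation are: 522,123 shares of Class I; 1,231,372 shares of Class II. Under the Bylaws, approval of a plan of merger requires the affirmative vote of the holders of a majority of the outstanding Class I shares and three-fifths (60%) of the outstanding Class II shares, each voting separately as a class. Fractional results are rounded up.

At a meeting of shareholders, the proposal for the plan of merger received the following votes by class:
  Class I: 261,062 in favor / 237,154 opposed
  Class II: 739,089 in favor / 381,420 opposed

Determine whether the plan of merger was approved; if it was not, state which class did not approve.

Approved — every class gave the required vote.

Class I: a majority of 522123 is 261062; 261,062 required, 261,062 in favor — approved.
Class II: 3/5 of 1231372 = 738823.20, rounded up to 738824; 738,824 required, 739,089 in favor — approved.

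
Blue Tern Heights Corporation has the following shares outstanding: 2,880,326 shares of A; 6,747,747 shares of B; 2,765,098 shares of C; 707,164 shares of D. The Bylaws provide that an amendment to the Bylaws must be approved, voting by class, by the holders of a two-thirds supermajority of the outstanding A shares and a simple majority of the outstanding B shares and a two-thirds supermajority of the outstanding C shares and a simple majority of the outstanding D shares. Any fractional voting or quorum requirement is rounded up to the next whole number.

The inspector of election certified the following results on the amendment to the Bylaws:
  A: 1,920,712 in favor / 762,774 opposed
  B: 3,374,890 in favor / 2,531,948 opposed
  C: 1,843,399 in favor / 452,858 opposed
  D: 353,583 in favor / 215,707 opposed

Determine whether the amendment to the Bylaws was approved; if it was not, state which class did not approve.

Approved — every class gave the required vote.

A: 2/3 of 2880326 = 1920217.33, rounded up to 1920218; 1,920,218 required, 1,920,712 in favor — approved.
B: a majority of 6747747 is 3373874; 3,373,874 required, 3,374,890 in favor — approved.
C: 2/3 of 2765098 = 1843398.67, rounded up to 1843399; 1,843,399 required, 1,843,399 in favor — approved.
D: a majority of 707164 is 353583; 353,583 required, 353,583 in favor — approved.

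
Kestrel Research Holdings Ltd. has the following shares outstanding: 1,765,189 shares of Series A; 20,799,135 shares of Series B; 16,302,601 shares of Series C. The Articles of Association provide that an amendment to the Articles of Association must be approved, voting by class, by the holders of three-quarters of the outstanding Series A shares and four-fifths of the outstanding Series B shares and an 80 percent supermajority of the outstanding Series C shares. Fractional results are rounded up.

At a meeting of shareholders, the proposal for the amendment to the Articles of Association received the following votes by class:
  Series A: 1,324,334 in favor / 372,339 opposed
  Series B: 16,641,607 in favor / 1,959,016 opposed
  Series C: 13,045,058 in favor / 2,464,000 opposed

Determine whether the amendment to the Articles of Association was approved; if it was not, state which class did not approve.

Series A: 3/4 of 1765189 = 1323891.75, rounded up to 1323892; 1,323,892 required, 1,324,334 in favor — approved.
Series B: 4/5 of 20799135 = 16639308; 16,639,308 required, 16,641,607 in favor — approved.
Series C: 4/5 of 16302601 = 13042080.80, rounded up to 13042081; 13,042,081 required, 13,045,058 in favor — approved.

Approved — every class gave the required vote.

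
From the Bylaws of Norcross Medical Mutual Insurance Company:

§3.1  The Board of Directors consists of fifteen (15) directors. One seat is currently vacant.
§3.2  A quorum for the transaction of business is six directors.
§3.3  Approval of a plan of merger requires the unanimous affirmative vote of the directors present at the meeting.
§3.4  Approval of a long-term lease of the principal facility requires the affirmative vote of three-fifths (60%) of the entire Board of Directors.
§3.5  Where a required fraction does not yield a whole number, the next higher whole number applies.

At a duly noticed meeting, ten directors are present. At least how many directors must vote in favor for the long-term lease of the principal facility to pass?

9

The long-term lease of the principal facility requires three-fifths of the entire Board of Directors (15).
3/5 of 15 = 9.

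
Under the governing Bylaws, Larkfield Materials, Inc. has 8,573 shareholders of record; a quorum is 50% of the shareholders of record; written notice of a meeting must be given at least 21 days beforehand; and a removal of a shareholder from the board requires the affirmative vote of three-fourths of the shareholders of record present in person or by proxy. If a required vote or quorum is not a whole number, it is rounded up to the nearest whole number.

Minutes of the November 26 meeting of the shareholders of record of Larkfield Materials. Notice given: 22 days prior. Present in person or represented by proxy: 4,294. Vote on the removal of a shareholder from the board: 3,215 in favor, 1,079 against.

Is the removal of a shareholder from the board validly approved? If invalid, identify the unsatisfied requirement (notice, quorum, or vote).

Notice: 22 days given; 21 required. Satisfied.
Quorum: 50% of 8,573 = 4,286.50, rounded up to 4,287; 4,294 present. Satisfied.
Vote: requires three-fourths of those present (4,294); 3/4 of 4294 = 3220.50, rounded up to 3221, so 3,221 needed; 3,215 in favor. Not satisfied.

Invalid — vote requirement not satisfied.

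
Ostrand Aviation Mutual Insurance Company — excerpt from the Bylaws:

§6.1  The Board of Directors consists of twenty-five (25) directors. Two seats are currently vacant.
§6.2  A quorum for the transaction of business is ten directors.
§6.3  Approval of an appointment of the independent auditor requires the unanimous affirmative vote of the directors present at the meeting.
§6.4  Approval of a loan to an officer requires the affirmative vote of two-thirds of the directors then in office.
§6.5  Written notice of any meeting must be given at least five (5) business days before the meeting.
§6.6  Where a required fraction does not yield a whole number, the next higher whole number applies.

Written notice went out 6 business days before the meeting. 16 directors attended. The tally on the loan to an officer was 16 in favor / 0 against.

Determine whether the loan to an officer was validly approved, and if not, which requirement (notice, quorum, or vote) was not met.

Valid — all requirements satisfied.

Notice: 6 business days given; 5 required (6 ≥ 5). Satisfied.
Quorum: 16 present; quorum is 10. Satisfied.
Vote: the loan to an officer requires two-thirds of the directors then in office (23). 2/3 of 23 = 15.33, rounded up to 16, so 16 affirmative votes are needed; 16 voted in favor. Satisfied.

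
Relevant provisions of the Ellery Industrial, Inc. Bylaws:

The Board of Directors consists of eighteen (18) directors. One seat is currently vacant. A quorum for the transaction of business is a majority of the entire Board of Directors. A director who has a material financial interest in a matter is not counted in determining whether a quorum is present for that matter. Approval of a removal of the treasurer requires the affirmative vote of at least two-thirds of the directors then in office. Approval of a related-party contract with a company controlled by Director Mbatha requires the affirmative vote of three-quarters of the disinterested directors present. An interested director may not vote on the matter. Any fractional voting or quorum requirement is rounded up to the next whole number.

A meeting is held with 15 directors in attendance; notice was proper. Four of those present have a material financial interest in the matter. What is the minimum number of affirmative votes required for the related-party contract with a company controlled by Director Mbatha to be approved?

The related-party contract with a company controlled by Director Mbatha requires three-fourths of the disinterested directors present (15 − 4 = 11).
3/4 of 11 = 8.25, rounded up to 9.

9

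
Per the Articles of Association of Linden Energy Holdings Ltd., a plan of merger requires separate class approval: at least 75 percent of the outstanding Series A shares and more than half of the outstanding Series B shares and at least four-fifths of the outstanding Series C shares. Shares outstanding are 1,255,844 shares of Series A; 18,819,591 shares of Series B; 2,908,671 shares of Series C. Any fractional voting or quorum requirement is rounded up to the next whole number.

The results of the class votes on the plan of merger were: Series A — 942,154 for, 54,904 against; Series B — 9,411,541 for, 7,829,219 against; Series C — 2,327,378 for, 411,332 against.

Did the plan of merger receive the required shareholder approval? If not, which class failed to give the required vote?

Series A: 3/4 of 1255844 = 941883; 941,883 required, 942,154 in favor — approved.
Series B: a majority of 18819591 is 9409796; 9,409,796 required, 9,411,541 in favor — approved.
Series C: 4/5 of 2908671 = 2326936.80, rounded up to 2326937; 2,326,937 required, 2,327,378 in favor — approved.

Approved — every class gave the required vote.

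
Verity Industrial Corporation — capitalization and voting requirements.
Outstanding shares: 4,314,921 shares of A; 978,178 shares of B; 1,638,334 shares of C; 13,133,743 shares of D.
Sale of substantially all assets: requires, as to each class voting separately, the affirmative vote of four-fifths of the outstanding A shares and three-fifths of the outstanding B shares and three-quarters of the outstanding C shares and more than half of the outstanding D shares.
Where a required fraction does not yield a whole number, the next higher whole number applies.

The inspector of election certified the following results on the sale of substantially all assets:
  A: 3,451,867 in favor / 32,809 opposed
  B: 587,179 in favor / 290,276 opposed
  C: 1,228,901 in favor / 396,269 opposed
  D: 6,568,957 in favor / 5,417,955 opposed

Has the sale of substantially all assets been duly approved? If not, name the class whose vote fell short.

A: 4/5 of 4314921 = 3451936.80, rounded up to 3451937; 3,451,937 required, 3,451,867 in favor — not approved.
B: 3/5 of 978178 = 586906.80, rounded up to 586907; 586,907 required, 587,179 in favor — approved.
C: 3/4 of 1638334 = 1228750.50, rounded up to 1228751; 1,228,751 required, 1,228,901 in favor — approved.
D: a majority of 13133743 is 6566872; 6,566,872 required, 6,568,957 in favor — approved.

Not approved — the A shares did not give the required vote.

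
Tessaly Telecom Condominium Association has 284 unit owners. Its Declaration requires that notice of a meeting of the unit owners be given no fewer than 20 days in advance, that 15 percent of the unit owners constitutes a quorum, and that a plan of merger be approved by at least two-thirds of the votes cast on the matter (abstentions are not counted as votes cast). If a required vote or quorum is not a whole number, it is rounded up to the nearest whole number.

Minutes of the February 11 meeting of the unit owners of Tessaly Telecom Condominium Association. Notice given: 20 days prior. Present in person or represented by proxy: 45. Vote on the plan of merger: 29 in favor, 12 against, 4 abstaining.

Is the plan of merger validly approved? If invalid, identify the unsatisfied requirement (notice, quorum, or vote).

Valid — all requirements satisfied.

Notice: 20 days given; 20 required. Satisfied.
Quorum: 15% of 284 = 42.60, rounded up to 43; 45 present. Satisfied.
Vote: requires two-thirds of the votes cast (45 − 4 abstaining = 41); 2/3 of 41 = 27.33, rounded up to 28, so 28 needed; 29 in favor. Satisfied.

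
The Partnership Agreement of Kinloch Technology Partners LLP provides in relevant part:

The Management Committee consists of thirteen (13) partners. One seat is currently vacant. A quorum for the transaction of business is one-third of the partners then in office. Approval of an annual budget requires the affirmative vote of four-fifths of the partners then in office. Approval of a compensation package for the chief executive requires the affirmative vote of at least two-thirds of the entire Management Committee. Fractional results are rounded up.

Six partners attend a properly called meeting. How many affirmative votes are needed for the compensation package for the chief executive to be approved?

The compensation package for the chief executive requires two-thirds of the entire Management Committee (13).
2/3 of 13 = 8.67, rounded up to 9.
(Only 6 can vote, so the compensation package for the chief executive cannot pass at this meeting, but the required vote is still 9.)

9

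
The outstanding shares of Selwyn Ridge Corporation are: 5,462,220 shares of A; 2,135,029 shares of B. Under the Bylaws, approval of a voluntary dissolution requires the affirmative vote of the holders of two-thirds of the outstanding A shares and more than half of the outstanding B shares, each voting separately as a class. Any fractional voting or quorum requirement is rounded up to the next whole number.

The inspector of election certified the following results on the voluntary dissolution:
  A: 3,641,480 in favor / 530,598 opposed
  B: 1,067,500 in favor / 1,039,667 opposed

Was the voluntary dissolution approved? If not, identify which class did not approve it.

Not approved — the B shares did not give the required vote.

A: 2/3 of 5462220 = 3641480; 3,641,480 required, 3,641,480 in favor — approved.
B: a majority of 2135029 is 1067515; 1,067,515 required, 1,067,500 in favor — not approved.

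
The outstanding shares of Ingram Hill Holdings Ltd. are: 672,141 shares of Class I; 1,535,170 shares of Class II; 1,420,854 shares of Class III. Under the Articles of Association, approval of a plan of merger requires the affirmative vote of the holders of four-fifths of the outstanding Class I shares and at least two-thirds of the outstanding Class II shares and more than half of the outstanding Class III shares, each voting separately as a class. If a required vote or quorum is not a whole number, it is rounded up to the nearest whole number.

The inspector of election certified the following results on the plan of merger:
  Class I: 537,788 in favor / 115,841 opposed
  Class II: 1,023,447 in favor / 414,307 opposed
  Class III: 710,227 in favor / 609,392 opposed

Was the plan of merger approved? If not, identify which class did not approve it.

Class I: 4/5 of 672141 = 537712.80, rounded up to 537713; 537,713 required, 537,788 in favor — approved.
Class II: 2/3 of 1535170 = 1023446.67, rounded up to 1023447; 1,023,447 required, 1,023,447 in favor — approved.
Class III: a majority of 1420854 is 710428; 710,428 required, 710,227 in favor — not approved.

Not approved — the Class III shares did not give the required vote.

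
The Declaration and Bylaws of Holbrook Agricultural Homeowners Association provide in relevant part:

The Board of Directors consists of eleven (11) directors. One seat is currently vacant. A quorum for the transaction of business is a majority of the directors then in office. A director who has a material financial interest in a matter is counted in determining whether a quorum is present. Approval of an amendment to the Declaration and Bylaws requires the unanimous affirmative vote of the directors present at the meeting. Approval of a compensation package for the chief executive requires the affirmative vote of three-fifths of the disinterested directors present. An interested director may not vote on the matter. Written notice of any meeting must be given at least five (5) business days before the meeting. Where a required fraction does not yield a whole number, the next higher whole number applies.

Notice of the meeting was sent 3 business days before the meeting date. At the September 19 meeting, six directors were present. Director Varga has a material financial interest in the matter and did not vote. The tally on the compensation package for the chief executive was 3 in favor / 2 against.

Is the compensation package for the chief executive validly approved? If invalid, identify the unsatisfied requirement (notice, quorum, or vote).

Notice: 3 business days given; 5 required (3 < 5). Not satisfied.
Quorum: 6 present (interested directors count toward quorum); quorum is 6. Satisfied.
Vote: the compensation package for the chief executive requires three-fifths of the disinterested directors present (6 − 1 = 5). 3/5 of 5 = 3, so 3 affirmative votes are needed; 3 voted in favor. Satisfied.

Invalid — notice requirement not satisfied.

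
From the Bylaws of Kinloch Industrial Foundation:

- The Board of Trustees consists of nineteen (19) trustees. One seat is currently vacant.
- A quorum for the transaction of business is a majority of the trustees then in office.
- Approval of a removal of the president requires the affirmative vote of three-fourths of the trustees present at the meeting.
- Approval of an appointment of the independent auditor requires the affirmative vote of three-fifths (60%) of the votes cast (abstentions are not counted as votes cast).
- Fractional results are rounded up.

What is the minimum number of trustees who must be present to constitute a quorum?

10

A majority of 18 is 10.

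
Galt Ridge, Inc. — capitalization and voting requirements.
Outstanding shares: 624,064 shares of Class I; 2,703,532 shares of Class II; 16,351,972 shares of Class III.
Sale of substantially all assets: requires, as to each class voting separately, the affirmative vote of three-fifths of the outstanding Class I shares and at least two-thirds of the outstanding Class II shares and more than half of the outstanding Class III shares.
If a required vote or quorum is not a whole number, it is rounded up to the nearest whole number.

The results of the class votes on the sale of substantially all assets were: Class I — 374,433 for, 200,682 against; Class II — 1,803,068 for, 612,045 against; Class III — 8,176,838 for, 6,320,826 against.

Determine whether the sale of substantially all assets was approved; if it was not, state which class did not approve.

Not approved — the Class I shares did not give the required vote.

Class I: 3/5 of 624064 = 374438.40, rounded up to 374439; 374,439 required, 374,433 in favor — not approved.
Class II: 2/3 of 2703532 = 1802354.67, rounded up to 1802355; 1,802,355 required, 1,803,068 in favor — approved.
Class III: a majority of 16351972 is 8175987; 8,175,987 required, 8,176,838 in favor — approved.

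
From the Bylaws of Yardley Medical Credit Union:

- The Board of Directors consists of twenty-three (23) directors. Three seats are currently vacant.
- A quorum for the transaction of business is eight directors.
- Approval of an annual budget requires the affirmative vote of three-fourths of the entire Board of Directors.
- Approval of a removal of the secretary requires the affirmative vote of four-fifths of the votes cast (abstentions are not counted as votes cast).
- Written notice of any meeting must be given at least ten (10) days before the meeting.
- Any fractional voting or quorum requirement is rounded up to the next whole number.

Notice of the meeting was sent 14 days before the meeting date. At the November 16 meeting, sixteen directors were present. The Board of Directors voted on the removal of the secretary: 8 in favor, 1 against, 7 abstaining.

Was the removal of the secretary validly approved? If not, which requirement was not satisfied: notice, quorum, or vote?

Notice: 14 days given; 10 required (14 ≥ 10). Satisfied.
Quorum: 16 present; quorum is 8. Satisfied.
Vote: the removal of the secretary requires four-fifths of the votes cast (16 present − 7 abstaining = 9). 4/5 of 9 = 7.20, rounded up to 8, so 8 affirmative votes are needed; 8 voted in favor. Satisfied.

Valid — all requirements satisfied.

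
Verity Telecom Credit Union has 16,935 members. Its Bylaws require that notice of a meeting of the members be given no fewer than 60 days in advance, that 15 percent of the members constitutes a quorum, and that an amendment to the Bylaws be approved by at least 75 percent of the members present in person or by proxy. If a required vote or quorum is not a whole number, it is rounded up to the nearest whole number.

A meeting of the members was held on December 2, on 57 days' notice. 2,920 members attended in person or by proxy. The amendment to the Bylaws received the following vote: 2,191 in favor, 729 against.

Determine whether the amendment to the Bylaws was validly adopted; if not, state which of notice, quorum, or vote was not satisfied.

Invalid — notice requirement not satisfied.

Notice: 57 days given; 60 required. Not satisfied.
Quorum: 15% of 16,935 = 2,540.25, rounded up to 2,541; 2,920 present. Satisfied.
Vote: requires three-fourths of those present (2,920); 3/4 of 2920 = 2190, so 2,190 needed; 2,191 in favor. Satisfied.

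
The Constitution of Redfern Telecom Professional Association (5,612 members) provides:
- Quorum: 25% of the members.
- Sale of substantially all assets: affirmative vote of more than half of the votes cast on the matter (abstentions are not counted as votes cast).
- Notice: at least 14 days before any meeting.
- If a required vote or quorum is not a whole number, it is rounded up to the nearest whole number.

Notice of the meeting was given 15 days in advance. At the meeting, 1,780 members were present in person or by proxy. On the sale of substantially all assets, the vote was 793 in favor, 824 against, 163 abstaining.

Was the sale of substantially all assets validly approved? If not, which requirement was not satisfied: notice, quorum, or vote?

Invalid — vote requirement not satisfied.

Notice: 15 days given; 14 required. Satisfied.
Quorum: 25% of 5,612 = 1,403; 1,780 present. Satisfied.
Vote: requires a majority of the votes cast (1,780 − 163 abstaining = 1,617); a majority of 1617 is 809, so 809 needed; 793 in favor. Not satisfied.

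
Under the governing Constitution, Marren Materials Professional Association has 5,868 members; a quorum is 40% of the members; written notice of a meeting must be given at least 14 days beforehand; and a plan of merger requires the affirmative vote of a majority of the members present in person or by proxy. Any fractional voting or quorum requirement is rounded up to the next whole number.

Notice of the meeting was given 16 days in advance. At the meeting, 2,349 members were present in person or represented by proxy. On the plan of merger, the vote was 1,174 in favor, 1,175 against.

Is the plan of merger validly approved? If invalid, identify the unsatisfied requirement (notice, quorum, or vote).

Notice: 16 days given; 14 required. Satisfied.
Quorum: 40% of 5,868 = 2,347.20, rounded up to 2,348; 2,349 present. Satisfied.
Vote: requires a majority of those present (2,349); a majority of 2349 is 1175, so 1,175 needed; 1,174 in favor. Not satisfied.

Invalid — vote requirement not satisfied.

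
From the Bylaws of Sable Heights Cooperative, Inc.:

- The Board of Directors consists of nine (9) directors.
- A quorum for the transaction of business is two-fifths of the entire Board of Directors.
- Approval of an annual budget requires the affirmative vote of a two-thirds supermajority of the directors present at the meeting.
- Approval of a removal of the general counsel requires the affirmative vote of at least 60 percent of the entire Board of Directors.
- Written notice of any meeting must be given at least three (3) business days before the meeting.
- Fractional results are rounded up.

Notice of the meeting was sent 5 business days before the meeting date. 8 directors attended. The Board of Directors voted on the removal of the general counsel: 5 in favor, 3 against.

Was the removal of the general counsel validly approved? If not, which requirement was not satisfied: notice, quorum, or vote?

Notice: 5 business days given; 3 required (5 ≥ 3). Satisfied.
Quorum: 8 present; quorum is 4. Satisfied.
Vote: the removal of the general counsel requires three-fifths of the entire Board of Directors (9). 3/5 of 9 = 5.40, rounded up to 6, so 6 affirmative votes are needed; 5 voted in favor. Not satisfied.

Invalid — vote requirement not satisfied.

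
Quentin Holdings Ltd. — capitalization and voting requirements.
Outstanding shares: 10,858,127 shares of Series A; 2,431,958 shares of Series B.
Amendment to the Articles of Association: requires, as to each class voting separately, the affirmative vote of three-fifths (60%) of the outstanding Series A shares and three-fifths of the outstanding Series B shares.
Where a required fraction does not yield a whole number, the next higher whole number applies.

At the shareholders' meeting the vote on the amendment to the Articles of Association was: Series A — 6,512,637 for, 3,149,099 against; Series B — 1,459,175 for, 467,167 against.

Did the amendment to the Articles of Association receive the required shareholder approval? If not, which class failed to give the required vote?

Not approved — the Series A shares did not give the required vote.

Series A: 3/5 of 10858127 = 6514876.20, rounded up to 6514877; 6,514,877 required, 6,512,637 in favor — not approved.
Series B: 3/5 of 2431958 = 1459174.80, rounded up to 1459175; 1,459,175 required, 1,459,175 in favor — approved.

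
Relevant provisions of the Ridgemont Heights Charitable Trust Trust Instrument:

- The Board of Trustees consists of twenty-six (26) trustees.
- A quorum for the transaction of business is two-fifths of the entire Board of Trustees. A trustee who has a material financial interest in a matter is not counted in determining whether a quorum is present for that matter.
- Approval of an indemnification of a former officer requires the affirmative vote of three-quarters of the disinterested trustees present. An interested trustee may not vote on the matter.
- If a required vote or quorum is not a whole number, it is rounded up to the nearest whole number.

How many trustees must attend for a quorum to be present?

2/5 of 26 = 10.40, rounded up to 11.

11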